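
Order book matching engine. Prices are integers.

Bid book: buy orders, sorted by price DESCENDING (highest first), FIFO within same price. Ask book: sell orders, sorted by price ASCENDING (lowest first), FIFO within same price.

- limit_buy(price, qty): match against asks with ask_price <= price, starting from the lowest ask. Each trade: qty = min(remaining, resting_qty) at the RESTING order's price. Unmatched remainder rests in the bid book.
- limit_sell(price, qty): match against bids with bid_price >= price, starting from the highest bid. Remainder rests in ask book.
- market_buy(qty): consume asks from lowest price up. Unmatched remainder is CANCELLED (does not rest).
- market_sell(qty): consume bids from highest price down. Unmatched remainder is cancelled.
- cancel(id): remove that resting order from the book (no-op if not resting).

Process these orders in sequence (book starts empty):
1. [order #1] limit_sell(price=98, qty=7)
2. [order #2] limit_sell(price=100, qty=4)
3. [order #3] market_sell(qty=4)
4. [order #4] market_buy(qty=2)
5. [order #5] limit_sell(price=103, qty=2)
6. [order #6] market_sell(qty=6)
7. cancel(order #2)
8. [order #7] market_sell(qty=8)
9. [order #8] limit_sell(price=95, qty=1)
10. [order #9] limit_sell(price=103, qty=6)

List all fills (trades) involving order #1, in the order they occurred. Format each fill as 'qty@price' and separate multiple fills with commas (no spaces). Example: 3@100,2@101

Answer: 2@98

Derivation:
After op 1 [order #1] limit_sell(price=98, qty=7): fills=none; bids=[-] asks=[#1:7@98]
After op 2 [order #2] limit_sell(price=100, qty=4): fills=none; bids=[-] asks=[#1:7@98 #2:4@100]
After op 3 [order #3] market_sell(qty=4): fills=none; bids=[-] asks=[#1:7@98 #2:4@100]
After op 4 [order #4] market_buy(qty=2): fills=#4x#1:2@98; bids=[-] asks=[#1:5@98 #2:4@100]
After op 5 [order #5] limit_sell(price=103, qty=2): fills=none; bids=[-] asks=[#1:5@98 #2:4@100 #5:2@103]
After op 6 [order #6] market_sell(qty=6): fills=none; bids=[-] asks=[#1:5@98 #2:4@100 #5:2@103]
After op 7 cancel(order #2): fills=none; bids=[-] asks=[#1:5@98 #5:2@103]
After op 8 [order #7] market_sell(qty=8): fills=none; bids=[-] asks=[#1:5@98 #5:2@103]
After op 9 [order #8] limit_sell(price=95, qty=1): fills=none; bids=[-] asks=[#8:1@95 #1:5@98 #5:2@103]
After op 10 [order #9] limit_sell(price=103, qty=6): fills=none; bids=[-] asks=[#8:1@95 #1:5@98 #5:2@103 #9:6@103]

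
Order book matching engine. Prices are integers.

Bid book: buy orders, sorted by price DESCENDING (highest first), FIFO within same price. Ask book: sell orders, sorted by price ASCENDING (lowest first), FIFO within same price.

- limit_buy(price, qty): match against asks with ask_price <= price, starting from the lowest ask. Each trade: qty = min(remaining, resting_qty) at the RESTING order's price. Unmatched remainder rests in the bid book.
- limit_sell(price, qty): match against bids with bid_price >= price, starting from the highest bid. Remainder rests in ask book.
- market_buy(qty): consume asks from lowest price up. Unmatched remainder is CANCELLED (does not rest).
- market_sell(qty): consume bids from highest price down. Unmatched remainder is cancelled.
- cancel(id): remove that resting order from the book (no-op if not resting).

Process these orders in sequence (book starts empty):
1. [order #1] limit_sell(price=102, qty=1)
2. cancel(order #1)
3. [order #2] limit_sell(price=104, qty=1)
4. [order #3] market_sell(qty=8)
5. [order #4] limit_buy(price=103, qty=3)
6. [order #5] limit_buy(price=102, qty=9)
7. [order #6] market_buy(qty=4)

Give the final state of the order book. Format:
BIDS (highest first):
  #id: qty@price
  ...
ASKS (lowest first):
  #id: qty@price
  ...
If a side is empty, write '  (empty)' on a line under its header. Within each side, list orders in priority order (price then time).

After op 1 [order #1] limit_sell(price=102, qty=1): fills=none; bids=[-] asks=[#1:1@102]
After op 2 cancel(order #1): fills=none; bids=[-] asks=[-]
After op 3 [order #2] limit_sell(price=104, qty=1): fills=none; bids=[-] asks=[#2:1@104]
After op 4 [order #3] market_sell(qty=8): fills=none; bids=[-] asks=[#2:1@104]
After op 5 [order #4] limit_buy(price=103, qty=3): fills=none; bids=[#4:3@103] asks=[#2:1@104]
After op 6 [order #5] limit_buy(price=102, qty=9): fills=none; bids=[#4:3@103 #5:9@102] asks=[#2:1@104]
After op 7 [order #6] market_buy(qty=4): fills=#6x#2:1@104; bids=[#4:3@103 #5:9@102] asks=[-]

Answer: BIDS (highest first):
  #4: 3@103
  #5: 9@102
ASKS (lowest first):
  (empty)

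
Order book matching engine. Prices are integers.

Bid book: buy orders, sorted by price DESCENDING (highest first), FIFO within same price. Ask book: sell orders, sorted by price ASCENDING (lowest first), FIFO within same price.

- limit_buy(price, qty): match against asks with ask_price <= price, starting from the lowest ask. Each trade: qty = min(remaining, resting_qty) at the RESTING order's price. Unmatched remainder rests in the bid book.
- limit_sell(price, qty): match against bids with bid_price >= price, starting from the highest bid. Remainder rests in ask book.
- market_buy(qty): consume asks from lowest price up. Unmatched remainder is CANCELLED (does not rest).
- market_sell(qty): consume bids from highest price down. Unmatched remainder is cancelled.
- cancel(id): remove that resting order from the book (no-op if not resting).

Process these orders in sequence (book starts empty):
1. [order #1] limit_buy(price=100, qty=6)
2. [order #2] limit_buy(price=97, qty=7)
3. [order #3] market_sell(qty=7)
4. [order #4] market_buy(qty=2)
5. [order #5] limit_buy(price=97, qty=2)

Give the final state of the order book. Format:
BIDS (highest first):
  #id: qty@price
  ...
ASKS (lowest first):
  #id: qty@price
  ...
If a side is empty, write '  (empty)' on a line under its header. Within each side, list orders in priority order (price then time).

After op 1 [order #1] limit_buy(price=100, qty=6): fills=none; bids=[#1:6@100] asks=[-]
After op 2 [order #2] limit_buy(price=97, qty=7): fills=none; bids=[#1:6@100 #2:7@97] asks=[-]
After op 3 [order #3] market_sell(qty=7): fills=#1x#3:6@100 #2x#3:1@97; bids=[#2:6@97] asks=[-]
After op 4 [order #4] market_buy(qty=2): fills=none; bids=[#2:6@97] asks=[-]
After op 5 [order #5] limit_buy(price=97, qty=2): fills=none; bids=[#2:6@97 #5:2@97] asks=[-]

Answer: BIDS (highest first):
  #2: 6@97
  #5: 2@97
ASKS (lowest first):
  (empty)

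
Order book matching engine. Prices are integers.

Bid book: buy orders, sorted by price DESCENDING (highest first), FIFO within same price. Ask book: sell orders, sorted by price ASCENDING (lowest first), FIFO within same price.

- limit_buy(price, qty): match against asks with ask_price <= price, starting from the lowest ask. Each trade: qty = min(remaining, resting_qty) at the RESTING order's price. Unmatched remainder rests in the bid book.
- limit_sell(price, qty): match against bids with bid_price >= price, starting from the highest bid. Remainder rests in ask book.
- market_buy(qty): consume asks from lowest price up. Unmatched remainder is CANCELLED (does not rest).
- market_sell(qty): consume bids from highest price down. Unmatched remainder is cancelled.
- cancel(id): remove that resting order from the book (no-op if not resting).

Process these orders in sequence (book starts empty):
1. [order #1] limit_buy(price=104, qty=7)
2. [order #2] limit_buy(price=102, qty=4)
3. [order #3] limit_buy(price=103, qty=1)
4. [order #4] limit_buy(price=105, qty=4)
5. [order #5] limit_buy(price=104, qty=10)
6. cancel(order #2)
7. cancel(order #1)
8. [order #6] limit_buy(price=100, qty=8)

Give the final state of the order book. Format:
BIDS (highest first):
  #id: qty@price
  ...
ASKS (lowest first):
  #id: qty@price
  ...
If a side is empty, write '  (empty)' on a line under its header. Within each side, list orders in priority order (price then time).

Answer: BIDS (highest first):
  #4: 4@105
  #5: 10@104
  #3: 1@103
  #6: 8@100
ASKS (lowest first):
  (empty)

Derivation:
After op 1 [order #1] limit_buy(price=104, qty=7): fills=none; bids=[#1:7@104] asks=[-]
After op 2 [order #2] limit_buy(price=102, qty=4): fills=none; bids=[#1:7@104 #2:4@102] asks=[-]
After op 3 [order #3] limit_buy(price=103, qty=1): fills=none; bids=[#1:7@104 #3:1@103 #2:4@102] asks=[-]
After op 4 [order #4] limit_buy(price=105, qty=4): fills=none; bids=[#4:4@105 #1:7@104 #3:1@103 #2:4@102] asks=[-]
After op 5 [order #5] limit_buy(price=104, qty=10): fills=none; bids=[#4:4@105 #1:7@104 #5:10@104 #3:1@103 #2:4@102] asks=[-]
After op 6 cancel(order #2): fills=none; bids=[#4:4@105 #1:7@104 #5:10@104 #3:1@103] asks=[-]
After op 7 cancel(order #1): fills=none; bids=[#4:4@105 #5:10@104 #3:1@103] asks=[-]
After op 8 [order #6] limit_buy(price=100, qty=8): fills=none; bids=[#4:4@105 #5:10@104 #3:1@103 #6:8@100] asks=[-]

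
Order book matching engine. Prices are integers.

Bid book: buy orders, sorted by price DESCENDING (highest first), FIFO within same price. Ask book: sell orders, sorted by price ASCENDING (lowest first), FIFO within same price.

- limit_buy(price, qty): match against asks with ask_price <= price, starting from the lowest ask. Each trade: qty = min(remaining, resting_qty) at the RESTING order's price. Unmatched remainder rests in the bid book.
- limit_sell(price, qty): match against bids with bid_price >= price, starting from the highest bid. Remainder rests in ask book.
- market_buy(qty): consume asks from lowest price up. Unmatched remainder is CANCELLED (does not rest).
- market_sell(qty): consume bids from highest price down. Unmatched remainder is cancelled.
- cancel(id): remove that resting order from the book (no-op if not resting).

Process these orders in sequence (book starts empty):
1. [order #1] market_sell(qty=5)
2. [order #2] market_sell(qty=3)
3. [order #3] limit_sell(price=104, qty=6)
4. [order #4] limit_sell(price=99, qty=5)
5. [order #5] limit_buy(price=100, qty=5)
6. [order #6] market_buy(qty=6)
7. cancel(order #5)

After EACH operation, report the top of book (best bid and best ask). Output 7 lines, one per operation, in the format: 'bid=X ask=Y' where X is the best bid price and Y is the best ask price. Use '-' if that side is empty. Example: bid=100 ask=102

After op 1 [order #1] market_sell(qty=5): fills=none; bids=[-] asks=[-]
After op 2 [order #2] market_sell(qty=3): fills=none; bids=[-] asks=[-]
After op 3 [order #3] limit_sell(price=104, qty=6): fills=none; bids=[-] asks=[#3:6@104]
After op 4 [order #4] limit_sell(price=99, qty=5): fills=none; bids=[-] asks=[#4:5@99 #3:6@104]
After op 5 [order #5] limit_buy(price=100, qty=5): fills=#5x#4:5@99; bids=[-] asks=[#3:6@104]
After op 6 [order #6] market_buy(qty=6): fills=#6x#3:6@104; bids=[-] asks=[-]
After op 7 cancel(order #5): fills=none; bids=[-] asks=[-]

Answer: bid=- ask=-
bid=- ask=-
bid=- ask=104
bid=- ask=99
bid=- ask=104
bid=- ask=-
bid=- ask=-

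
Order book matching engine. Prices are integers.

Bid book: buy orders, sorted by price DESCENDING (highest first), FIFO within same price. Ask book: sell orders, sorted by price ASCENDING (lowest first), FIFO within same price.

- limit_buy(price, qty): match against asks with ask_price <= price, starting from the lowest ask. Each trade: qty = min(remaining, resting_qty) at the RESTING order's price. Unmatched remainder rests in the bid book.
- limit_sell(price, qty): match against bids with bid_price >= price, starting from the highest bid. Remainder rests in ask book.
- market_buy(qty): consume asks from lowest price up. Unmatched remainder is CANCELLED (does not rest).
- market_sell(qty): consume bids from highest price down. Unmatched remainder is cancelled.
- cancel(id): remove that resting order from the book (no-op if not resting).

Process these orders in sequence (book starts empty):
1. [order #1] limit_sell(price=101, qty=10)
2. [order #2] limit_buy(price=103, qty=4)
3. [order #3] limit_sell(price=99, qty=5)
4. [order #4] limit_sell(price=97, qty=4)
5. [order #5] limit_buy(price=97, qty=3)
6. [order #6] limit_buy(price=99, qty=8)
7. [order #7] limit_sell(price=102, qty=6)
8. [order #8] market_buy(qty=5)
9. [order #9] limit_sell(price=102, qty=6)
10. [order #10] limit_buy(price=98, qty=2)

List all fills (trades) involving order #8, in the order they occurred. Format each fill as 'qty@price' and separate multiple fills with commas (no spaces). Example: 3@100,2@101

After op 1 [order #1] limit_sell(price=101, qty=10): fills=none; bids=[-] asks=[#1:10@101]
After op 2 [order #2] limit_buy(price=103, qty=4): fills=#2x#1:4@101; bids=[-] asks=[#1:6@101]
After op 3 [order #3] limit_sell(price=99, qty=5): fills=none; bids=[-] asks=[#3:5@99 #1:6@101]
After op 4 [order #4] limit_sell(price=97, qty=4): fills=none; bids=[-] asks=[#4:4@97 #3:5@99 #1:6@101]
After op 5 [order #5] limit_buy(price=97, qty=3): fills=#5x#4:3@97; bids=[-] asks=[#4:1@97 #3:5@99 #1:6@101]
After op 6 [order #6] limit_buy(price=99, qty=8): fills=#6x#4:1@97 #6x#3:5@99; bids=[#6:2@99] asks=[#1:6@101]
After op 7 [order #7] limit_sell(price=102, qty=6): fills=none; bids=[#6:2@99] asks=[#1:6@101 #7:6@102]
After op 8 [order #8] market_buy(qty=5): fills=#8x#1:5@101; bids=[#6:2@99] asks=[#1:1@101 #7:6@102]
After op 9 [order #9] limit_sell(price=102, qty=6): fills=none; bids=[#6:2@99] asks=[#1:1@101 #7:6@102 #9:6@102]
After op 10 [order #10] limit_buy(price=98, qty=2): fills=none; bids=[#6:2@99 #10:2@98] asks=[#1:1@101 #7:6@102 #9:6@102]

Answer: 5@101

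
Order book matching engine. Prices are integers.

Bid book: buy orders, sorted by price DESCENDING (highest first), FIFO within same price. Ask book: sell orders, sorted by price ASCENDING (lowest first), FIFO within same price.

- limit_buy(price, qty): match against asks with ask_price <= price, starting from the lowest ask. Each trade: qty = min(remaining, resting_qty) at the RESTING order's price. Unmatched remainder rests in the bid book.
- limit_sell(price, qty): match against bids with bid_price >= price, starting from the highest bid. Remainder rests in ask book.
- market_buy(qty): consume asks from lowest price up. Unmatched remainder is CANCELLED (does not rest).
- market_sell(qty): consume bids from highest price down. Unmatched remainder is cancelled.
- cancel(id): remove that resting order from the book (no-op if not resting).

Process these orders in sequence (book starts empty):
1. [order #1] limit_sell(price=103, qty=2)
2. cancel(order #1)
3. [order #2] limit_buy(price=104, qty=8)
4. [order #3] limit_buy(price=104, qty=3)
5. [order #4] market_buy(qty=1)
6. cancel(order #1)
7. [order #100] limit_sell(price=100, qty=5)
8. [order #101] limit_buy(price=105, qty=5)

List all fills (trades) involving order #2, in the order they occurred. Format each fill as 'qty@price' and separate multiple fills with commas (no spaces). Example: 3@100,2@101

After op 1 [order #1] limit_sell(price=103, qty=2): fills=none; bids=[-] asks=[#1:2@103]
After op 2 cancel(order #1): fills=none; bids=[-] asks=[-]
After op 3 [order #2] limit_buy(price=104, qty=8): fills=none; bids=[#2:8@104] asks=[-]
After op 4 [order #3] limit_buy(price=104, qty=3): fills=none; bids=[#2:8@104 #3:3@104] asks=[-]
After op 5 [order #4] market_buy(qty=1): fills=none; bids=[#2:8@104 #3:3@104] asks=[-]
After op 6 cancel(order #1): fills=none; bids=[#2:8@104 #3:3@104] asks=[-]
After op 7 [order #100] limit_sell(price=100, qty=5): fills=#2x#100:5@104; bids=[#2:3@104 #3:3@104] asks=[-]
After op 8 [order #101] limit_buy(price=105, qty=5): fills=none; bids=[#101:5@105 #2:3@104 #3:3@104] asks=[-]

Answer: 5@104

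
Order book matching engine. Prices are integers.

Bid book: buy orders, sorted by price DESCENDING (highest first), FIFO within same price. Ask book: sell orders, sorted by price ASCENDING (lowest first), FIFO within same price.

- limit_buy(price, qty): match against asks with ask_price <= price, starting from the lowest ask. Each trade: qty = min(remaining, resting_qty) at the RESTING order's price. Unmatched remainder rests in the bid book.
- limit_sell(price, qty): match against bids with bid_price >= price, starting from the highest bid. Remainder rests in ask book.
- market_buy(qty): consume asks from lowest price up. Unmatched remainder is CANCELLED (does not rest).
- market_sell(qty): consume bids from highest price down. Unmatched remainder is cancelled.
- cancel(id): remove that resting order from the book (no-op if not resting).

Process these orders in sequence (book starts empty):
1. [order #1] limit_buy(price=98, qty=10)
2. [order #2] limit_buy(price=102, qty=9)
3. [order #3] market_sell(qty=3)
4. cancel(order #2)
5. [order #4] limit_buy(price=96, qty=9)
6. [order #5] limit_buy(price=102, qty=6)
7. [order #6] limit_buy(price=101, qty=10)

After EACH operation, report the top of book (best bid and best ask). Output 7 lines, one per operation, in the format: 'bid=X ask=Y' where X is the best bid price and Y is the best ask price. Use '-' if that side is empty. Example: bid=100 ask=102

Answer: bid=98 ask=-
bid=102 ask=-
bid=102 ask=-
bid=98 ask=-
bid=98 ask=-
bid=102 ask=-
bid=102 ask=-

Derivation:
After op 1 [order #1] limit_buy(price=98, qty=10): fills=none; bids=[#1:10@98] asks=[-]
After op 2 [order #2] limit_buy(price=102, qty=9): fills=none; bids=[#2:9@102 #1:10@98] asks=[-]
After op 3 [order #3] market_sell(qty=3): fills=#2x#3:3@102; bids=[#2:6@102 #1:10@98] asks=[-]
After op 4 cancel(order #2): fills=none; bids=[#1:10@98] asks=[-]
After op 5 [order #4] limit_buy(price=96, qty=9): fills=none; bids=[#1:10@98 #4:9@96] asks=[-]
After op 6 [order #5] limit_buy(price=102, qty=6): fills=none; bids=[#5:6@102 #1:10@98 #4:9@96] asks=[-]
After op 7 [order #6] limit_buy(price=101, qty=10): fills=none; bids=[#5:6@102 #6:10@101 #1:10@98 #4:9@96] asks=[-]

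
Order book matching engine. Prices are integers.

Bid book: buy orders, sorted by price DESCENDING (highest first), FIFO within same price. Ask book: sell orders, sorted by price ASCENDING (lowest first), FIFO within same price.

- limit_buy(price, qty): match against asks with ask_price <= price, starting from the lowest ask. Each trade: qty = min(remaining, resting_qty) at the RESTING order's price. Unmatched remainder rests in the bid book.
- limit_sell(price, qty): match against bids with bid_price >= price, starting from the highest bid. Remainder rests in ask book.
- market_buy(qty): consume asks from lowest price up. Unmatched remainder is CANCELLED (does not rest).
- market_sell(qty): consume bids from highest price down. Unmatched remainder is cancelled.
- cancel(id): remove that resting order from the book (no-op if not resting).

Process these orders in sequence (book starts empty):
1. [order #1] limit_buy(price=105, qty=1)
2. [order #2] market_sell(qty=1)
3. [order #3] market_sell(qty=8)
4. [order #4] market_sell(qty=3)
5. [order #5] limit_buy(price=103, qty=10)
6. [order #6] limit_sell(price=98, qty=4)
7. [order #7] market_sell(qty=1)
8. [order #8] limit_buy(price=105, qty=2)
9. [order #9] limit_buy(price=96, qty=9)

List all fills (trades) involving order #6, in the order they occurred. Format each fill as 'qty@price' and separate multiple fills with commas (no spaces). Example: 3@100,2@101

Answer: 4@103

Derivation:
After op 1 [order #1] limit_buy(price=105, qty=1): fills=none; bids=[#1:1@105] asks=[-]
After op 2 [order #2] market_sell(qty=1): fills=#1x#2:1@105; bids=[-] asks=[-]
After op 3 [order #3] market_sell(qty=8): fills=none; bids=[-] asks=[-]
After op 4 [order #4] market_sell(qty=3): fills=none; bids=[-] asks=[-]
After op 5 [order #5] limit_buy(price=103, qty=10): fills=none; bids=[#5:10@103] asks=[-]
After op 6 [order #6] limit_sell(price=98, qty=4): fills=#5x#6:4@103; bids=[#5:6@103] asks=[-]
After op 7 [order #7] market_sell(qty=1): fills=#5x#7:1@103; bids=[#5:5@103] asks=[-]
After op 8 [order #8] limit_buy(price=105, qty=2): fills=none; bids=[#8:2@105 #5:5@103] asks=[-]
After op 9 [order #9] limit_buy(price=96, qty=9): fills=none; bids=[#8:2@105 #5:5@103 #9:9@96] asks=[-]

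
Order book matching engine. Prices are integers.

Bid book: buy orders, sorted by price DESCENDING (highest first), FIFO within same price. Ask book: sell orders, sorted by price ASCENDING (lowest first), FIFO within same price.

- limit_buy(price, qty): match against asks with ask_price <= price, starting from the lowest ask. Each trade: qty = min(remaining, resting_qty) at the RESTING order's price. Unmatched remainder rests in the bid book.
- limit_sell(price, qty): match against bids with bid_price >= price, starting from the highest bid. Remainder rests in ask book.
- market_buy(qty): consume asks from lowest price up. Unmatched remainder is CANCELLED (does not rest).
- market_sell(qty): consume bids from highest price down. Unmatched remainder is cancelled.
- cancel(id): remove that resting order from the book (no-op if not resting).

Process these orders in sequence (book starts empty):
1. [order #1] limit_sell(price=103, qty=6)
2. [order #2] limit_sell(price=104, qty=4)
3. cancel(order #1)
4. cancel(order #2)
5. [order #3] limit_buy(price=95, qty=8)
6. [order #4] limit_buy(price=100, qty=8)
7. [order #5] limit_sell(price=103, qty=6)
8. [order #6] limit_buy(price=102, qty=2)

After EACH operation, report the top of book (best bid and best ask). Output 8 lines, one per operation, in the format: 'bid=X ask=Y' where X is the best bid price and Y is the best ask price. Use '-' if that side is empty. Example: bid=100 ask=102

After op 1 [order #1] limit_sell(price=103, qty=6): fills=none; bids=[-] asks=[#1:6@103]
After op 2 [order #2] limit_sell(price=104, qty=4): fills=none; bids=[-] asks=[#1:6@103 #2:4@104]
After op 3 cancel(order #1): fills=none; bids=[-] asks=[#2:4@104]
After op 4 cancel(order #2): fills=none; bids=[-] asks=[-]
After op 5 [order #3] limit_buy(price=95, qty=8): fills=none; bids=[#3:8@95] asks=[-]
After op 6 [order #4] limit_buy(price=100, qty=8): fills=none; bids=[#4:8@100 #3:8@95] asks=[-]
After op 7 [order #5] limit_sell(price=103, qty=6): fills=none; bids=[#4:8@100 #3:8@95] asks=[#5:6@103]
After op 8 [order #6] limit_buy(price=102, qty=2): fills=none; bids=[#6:2@102 #4:8@100 #3:8@95] asks=[#5:6@103]

Answer: bid=- ask=103
bid=- ask=103
bid=- ask=104
bid=- ask=-
bid=95 ask=-
bid=100 ask=-
bid=100 ask=103
bid=102 ask=103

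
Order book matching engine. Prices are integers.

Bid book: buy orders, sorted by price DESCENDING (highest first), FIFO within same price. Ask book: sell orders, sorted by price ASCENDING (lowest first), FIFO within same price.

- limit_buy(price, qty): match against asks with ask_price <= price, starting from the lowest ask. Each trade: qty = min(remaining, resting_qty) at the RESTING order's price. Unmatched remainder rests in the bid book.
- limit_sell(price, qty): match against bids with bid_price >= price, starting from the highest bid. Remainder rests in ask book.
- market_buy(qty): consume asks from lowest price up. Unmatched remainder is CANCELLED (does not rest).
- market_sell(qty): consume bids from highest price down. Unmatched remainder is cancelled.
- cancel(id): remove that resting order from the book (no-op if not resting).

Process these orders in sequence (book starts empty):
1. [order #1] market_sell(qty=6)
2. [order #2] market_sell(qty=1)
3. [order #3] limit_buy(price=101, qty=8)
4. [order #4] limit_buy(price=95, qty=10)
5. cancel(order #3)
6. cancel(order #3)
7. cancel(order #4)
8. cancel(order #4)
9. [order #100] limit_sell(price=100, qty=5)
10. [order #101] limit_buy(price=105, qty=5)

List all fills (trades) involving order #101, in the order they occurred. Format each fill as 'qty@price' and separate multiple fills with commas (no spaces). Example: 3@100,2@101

After op 1 [order #1] market_sell(qty=6): fills=none; bids=[-] asks=[-]
After op 2 [order #2] market_sell(qty=1): fills=none; bids=[-] asks=[-]
After op 3 [order #3] limit_buy(price=101, qty=8): fills=none; bids=[#3:8@101] asks=[-]
After op 4 [order #4] limit_buy(price=95, qty=10): fills=none; bids=[#3:8@101 #4:10@95] asks=[-]
After op 5 cancel(order #3): fills=none; bids=[#4:10@95] asks=[-]
After op 6 cancel(order #3): fills=none; bids=[#4:10@95] asks=[-]
After op 7 cancel(order #4): fills=none; bids=[-] asks=[-]
After op 8 cancel(order #4): fills=none; bids=[-] asks=[-]
After op 9 [order #100] limit_sell(price=100, qty=5): fills=none; bids=[-] asks=[#100:5@100]
After op 10 [order #101] limit_buy(price=105, qty=5): fills=#101x#100:5@100; bids=[-] asks=[-]

Answer: 5@100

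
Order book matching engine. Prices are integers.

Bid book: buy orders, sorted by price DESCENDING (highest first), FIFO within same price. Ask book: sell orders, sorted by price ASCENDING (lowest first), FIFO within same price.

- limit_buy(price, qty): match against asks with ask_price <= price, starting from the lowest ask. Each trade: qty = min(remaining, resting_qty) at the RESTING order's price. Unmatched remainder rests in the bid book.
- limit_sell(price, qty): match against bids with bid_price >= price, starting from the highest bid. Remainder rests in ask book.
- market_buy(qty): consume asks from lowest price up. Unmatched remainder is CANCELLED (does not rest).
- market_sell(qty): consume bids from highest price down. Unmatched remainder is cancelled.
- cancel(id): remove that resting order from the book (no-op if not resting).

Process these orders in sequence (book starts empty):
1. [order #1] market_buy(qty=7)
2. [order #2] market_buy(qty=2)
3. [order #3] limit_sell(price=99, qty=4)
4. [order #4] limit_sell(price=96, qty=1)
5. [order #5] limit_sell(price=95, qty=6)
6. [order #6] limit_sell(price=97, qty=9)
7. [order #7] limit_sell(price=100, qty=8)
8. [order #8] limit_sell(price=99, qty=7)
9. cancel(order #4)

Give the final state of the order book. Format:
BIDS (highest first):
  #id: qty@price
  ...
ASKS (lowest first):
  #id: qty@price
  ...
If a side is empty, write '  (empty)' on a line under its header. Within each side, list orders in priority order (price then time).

After op 1 [order #1] market_buy(qty=7): fills=none; bids=[-] asks=[-]
After op 2 [order #2] market_buy(qty=2): fills=none; bids=[-] asks=[-]
After op 3 [order #3] limit_sell(price=99, qty=4): fills=none; bids=[-] asks=[#3:4@99]
After op 4 [order #4] limit_sell(price=96, qty=1): fills=none; bids=[-] asks=[#4:1@96 #3:4@99]
After op 5 [order #5] limit_sell(price=95, qty=6): fills=none; bids=[-] asks=[#5:6@95 #4:1@96 #3:4@99]
After op 6 [order #6] limit_sell(price=97, qty=9): fills=none; bids=[-] asks=[#5:6@95 #4:1@96 #6:9@97 #3:4@99]
After op 7 [order #7] limit_sell(price=100, qty=8): fills=none; bids=[-] asks=[#5:6@95 #4:1@96 #6:9@97 #3:4@99 #7:8@100]
After op 8 [order #8] limit_sell(price=99, qty=7): fills=none; bids=[-] asks=[#5:6@95 #4:1@96 #6:9@97 #3:4@99 #8:7@99 #7:8@100]
After op 9 cancel(order #4): fills=none; bids=[-] asks=[#5:6@95 #6:9@97 #3:4@99 #8:7@99 #7:8@100]

Answer: BIDS (highest first):
  (empty)
ASKS (lowest first):
  #5: 6@95
  #6: 9@97
  #3: 4@99
  #8: 7@99
  #7: 8@100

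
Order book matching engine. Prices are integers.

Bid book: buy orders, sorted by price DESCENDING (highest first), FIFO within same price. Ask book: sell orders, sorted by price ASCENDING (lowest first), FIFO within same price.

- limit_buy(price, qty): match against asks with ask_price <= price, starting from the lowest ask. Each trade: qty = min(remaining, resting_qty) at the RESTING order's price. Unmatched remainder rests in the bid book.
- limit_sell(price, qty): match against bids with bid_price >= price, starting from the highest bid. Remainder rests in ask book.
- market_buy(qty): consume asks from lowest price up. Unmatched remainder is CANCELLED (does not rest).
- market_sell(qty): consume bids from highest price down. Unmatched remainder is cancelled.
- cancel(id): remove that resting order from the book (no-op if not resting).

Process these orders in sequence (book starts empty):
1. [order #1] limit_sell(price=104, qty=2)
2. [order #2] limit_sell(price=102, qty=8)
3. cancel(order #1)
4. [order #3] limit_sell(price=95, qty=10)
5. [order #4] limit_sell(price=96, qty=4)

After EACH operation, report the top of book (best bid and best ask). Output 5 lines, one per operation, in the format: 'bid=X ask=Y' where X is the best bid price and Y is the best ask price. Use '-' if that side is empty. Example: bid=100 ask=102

After op 1 [order #1] limit_sell(price=104, qty=2): fills=none; bids=[-] asks=[#1:2@104]
After op 2 [order #2] limit_sell(price=102, qty=8): fills=none; bids=[-] asks=[#2:8@102 #1:2@104]
After op 3 cancel(order #1): fills=none; bids=[-] asks=[#2:8@102]
After op 4 [order #3] limit_sell(price=95, qty=10): fills=none; bids=[-] asks=[#3:10@95 #2:8@102]
After op 5 [order #4] limit_sell(price=96, qty=4): fills=none; bids=[-] asks=[#3:10@95 #4:4@96 #2:8@102]

Answer: bid=- ask=104
bid=- ask=102
bid=- ask=102
bid=- ask=95
bid=- ask=95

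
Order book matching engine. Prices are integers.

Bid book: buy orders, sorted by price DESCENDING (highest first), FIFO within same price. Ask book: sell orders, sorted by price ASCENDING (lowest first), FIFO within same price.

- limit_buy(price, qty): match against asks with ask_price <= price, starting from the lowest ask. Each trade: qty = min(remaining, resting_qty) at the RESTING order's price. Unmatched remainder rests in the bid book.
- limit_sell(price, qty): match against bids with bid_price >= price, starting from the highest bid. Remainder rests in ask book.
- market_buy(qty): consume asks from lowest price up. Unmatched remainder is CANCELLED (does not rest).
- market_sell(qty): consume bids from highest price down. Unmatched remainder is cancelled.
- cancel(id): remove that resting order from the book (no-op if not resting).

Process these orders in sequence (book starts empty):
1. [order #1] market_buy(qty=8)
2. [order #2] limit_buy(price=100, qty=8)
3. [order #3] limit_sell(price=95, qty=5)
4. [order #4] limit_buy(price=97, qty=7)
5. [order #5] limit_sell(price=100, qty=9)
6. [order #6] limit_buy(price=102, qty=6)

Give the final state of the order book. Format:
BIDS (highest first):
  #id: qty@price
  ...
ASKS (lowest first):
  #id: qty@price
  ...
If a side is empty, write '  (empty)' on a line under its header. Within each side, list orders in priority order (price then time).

After op 1 [order #1] market_buy(qty=8): fills=none; bids=[-] asks=[-]
After op 2 [order #2] limit_buy(price=100, qty=8): fills=none; bids=[#2:8@100] asks=[-]
After op 3 [order #3] limit_sell(price=95, qty=5): fills=#2x#3:5@100; bids=[#2:3@100] asks=[-]
After op 4 [order #4] limit_buy(price=97, qty=7): fills=none; bids=[#2:3@100 #4:7@97] asks=[-]
After op 5 [order #5] limit_sell(price=100, qty=9): fills=#2x#5:3@100; bids=[#4:7@97] asks=[#5:6@100]
After op 6 [order #6] limit_buy(price=102, qty=6): fills=#6x#5:6@100; bids=[#4:7@97] asks=[-]

Answer: BIDS (highest first):
  #4: 7@97
ASKS (lowest first):
  (empty)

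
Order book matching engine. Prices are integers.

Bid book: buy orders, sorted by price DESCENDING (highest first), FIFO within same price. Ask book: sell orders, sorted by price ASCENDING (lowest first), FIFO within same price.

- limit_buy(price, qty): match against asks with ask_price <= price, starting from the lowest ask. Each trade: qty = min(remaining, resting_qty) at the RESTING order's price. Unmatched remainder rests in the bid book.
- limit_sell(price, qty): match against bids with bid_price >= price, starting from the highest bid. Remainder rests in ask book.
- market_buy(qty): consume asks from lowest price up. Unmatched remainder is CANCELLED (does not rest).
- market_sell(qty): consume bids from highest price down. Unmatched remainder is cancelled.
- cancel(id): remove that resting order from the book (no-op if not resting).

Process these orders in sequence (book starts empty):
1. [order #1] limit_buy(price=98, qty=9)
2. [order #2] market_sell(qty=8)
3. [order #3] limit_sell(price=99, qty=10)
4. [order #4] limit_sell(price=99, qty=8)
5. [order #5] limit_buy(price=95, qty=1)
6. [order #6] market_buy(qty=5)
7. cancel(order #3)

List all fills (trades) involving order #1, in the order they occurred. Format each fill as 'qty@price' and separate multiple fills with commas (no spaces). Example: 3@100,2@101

Answer: 8@98

Derivation:
After op 1 [order #1] limit_buy(price=98, qty=9): fills=none; bids=[#1:9@98] asks=[-]
After op 2 [order #2] market_sell(qty=8): fills=#1x#2:8@98; bids=[#1:1@98] asks=[-]
After op 3 [order #3] limit_sell(price=99, qty=10): fills=none; bids=[#1:1@98] asks=[#3:10@99]
After op 4 [order #4] limit_sell(price=99, qty=8): fills=none; bids=[#1:1@98] asks=[#3:10@99 #4:8@99]
After op 5 [order #5] limit_buy(price=95, qty=1): fills=none; bids=[#1:1@98 #5:1@95] asks=[#3:10@99 #4:8@99]
After op 6 [order #6] market_buy(qty=5): fills=#6x#3:5@99; bids=[#1:1@98 #5:1@95] asks=[#3:5@99 #4:8@99]
After op 7 cancel(order #3): fills=none; bids=[#1:1@98 #5:1@95] asks=[#4:8@99]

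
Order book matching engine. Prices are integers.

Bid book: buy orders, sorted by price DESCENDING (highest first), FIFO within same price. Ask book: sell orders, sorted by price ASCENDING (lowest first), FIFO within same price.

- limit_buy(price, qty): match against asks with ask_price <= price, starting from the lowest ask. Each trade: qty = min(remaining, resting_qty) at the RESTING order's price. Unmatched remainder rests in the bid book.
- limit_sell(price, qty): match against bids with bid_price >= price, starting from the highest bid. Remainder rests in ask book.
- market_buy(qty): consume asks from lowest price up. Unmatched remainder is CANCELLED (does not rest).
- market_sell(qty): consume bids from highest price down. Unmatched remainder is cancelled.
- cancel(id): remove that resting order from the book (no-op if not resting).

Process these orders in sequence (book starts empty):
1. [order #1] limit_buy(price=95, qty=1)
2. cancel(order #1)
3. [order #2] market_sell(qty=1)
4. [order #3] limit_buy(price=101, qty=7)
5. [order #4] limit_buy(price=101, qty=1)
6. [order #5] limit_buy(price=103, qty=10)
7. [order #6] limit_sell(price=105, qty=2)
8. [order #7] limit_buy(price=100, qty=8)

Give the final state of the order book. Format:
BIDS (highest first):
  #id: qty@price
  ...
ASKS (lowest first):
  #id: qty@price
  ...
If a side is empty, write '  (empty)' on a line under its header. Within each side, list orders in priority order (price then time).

After op 1 [order #1] limit_buy(price=95, qty=1): fills=none; bids=[#1:1@95] asks=[-]
After op 2 cancel(order #1): fills=none; bids=[-] asks=[-]
After op 3 [order #2] market_sell(qty=1): fills=none; bids=[-] asks=[-]
After op 4 [order #3] limit_buy(price=101, qty=7): fills=none; bids=[#3:7@101] asks=[-]
After op 5 [order #4] limit_buy(price=101, qty=1): fills=none; bids=[#3:7@101 #4:1@101] asks=[-]
After op 6 [order #5] limit_buy(price=103, qty=10): fills=none; bids=[#5:10@103 #3:7@101 #4:1@101] asks=[-]
After op 7 [order #6] limit_sell(price=105, qty=2): fills=none; bids=[#5:10@103 #3:7@101 #4:1@101] asks=[#6:2@105]
After op 8 [order #7] limit_buy(price=100, qty=8): fills=none; bids=[#5:10@103 #3:7@101 #4:1@101 #7:8@100] asks=[#6:2@105]

Answer: BIDS (highest first):
  #5: 10@103
  #3: 7@101
  #4: 1@101
  #7: 8@100
ASKS (lowest first):
  #6: 2@105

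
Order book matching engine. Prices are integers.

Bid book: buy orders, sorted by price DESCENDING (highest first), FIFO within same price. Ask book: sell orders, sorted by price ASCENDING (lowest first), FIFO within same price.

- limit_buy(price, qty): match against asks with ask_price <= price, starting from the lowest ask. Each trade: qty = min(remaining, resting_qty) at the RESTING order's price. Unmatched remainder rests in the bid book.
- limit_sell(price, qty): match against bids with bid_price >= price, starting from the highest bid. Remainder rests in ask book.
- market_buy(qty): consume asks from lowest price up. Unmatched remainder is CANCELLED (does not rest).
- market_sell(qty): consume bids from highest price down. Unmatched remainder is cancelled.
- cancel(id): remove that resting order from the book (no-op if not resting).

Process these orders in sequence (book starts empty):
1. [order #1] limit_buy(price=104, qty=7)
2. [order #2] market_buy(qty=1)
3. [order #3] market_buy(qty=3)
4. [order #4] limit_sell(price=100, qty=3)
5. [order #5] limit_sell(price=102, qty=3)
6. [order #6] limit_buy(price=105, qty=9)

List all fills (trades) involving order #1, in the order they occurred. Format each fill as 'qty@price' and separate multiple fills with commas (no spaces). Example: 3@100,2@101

Answer: 3@104,3@104

Derivation:
After op 1 [order #1] limit_buy(price=104, qty=7): fills=none; bids=[#1:7@104] asks=[-]
After op 2 [order #2] market_buy(qty=1): fills=none; bids=[#1:7@104] asks=[-]
After op 3 [order #3] market_buy(qty=3): fills=none; bids=[#1:7@104] asks=[-]
After op 4 [order #4] limit_sell(price=100, qty=3): fills=#1x#4:3@104; bids=[#1:4@104] asks=[-]
After op 5 [order #5] limit_sell(price=102, qty=3): fills=#1x#5:3@104; bids=[#1:1@104] asks=[-]
After op 6 [order #6] limit_buy(price=105, qty=9): fills=none; bids=[#6:9@105 #1:1@104] asks=[-]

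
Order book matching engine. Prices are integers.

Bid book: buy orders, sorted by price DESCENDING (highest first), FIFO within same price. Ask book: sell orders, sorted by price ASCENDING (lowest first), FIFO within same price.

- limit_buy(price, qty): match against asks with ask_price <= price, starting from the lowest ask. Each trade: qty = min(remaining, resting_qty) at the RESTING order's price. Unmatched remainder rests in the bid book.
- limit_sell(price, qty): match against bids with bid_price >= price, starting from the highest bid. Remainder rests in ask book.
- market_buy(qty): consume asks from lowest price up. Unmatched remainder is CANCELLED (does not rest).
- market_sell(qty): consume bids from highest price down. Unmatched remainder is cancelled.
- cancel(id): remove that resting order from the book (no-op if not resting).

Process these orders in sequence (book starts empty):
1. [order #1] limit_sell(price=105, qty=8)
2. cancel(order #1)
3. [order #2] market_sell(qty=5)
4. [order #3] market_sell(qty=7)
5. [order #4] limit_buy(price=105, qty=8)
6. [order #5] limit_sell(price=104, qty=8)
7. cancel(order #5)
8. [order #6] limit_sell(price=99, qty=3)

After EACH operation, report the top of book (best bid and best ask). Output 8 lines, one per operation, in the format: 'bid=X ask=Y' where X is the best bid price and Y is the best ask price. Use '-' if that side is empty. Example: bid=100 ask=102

Answer: bid=- ask=105
bid=- ask=-
bid=- ask=-
bid=- ask=-
bid=105 ask=-
bid=- ask=-
bid=- ask=-
bid=- ask=99

Derivation:
After op 1 [order #1] limit_sell(price=105, qty=8): fills=none; bids=[-] asks=[#1:8@105]
After op 2 cancel(order #1): fills=none; bids=[-] asks=[-]
After op 3 [order #2] market_sell(qty=5): fills=none; bids=[-] asks=[-]
After op 4 [order #3] market_sell(qty=7): fills=none; bids=[-] asks=[-]
After op 5 [order #4] limit_buy(price=105, qty=8): fills=none; bids=[#4:8@105] asks=[-]
After op 6 [order #5] limit_sell(price=104, qty=8): fills=#4x#5:8@105; bids=[-] asks=[-]
After op 7 cancel(order #5): fills=none; bids=[-] asks=[-]
After op 8 [order #6] limit_sell(price=99, qty=3): fills=none; bids=[-] asks=[#6:3@99]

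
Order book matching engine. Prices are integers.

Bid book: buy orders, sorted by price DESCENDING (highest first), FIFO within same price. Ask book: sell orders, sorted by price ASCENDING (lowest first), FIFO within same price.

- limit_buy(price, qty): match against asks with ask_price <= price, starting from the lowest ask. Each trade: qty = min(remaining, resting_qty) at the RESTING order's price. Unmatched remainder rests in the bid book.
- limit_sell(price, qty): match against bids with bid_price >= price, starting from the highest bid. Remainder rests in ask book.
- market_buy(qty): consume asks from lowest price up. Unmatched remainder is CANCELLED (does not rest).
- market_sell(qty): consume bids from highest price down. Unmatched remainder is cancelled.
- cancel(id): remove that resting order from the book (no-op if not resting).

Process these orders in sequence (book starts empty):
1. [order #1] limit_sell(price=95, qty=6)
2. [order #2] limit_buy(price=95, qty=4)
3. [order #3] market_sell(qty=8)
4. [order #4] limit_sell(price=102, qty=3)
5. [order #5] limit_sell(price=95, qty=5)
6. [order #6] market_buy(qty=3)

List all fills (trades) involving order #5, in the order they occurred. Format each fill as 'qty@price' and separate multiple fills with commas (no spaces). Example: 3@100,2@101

Answer: 1@95

Derivation:
After op 1 [order #1] limit_sell(price=95, qty=6): fills=none; bids=[-] asks=[#1:6@95]
After op 2 [order #2] limit_buy(price=95, qty=4): fills=#2x#1:4@95; bids=[-] asks=[#1:2@95]
After op 3 [order #3] market_sell(qty=8): fills=none; bids=[-] asks=[#1:2@95]
After op 4 [order #4] limit_sell(price=102, qty=3): fills=none; bids=[-] asks=[#1:2@95 #4:3@102]
After op 5 [order #5] limit_sell(price=95, qty=5): fills=none; bids=[-] asks=[#1:2@95 #5:5@95 #4:3@102]
After op 6 [order #6] market_buy(qty=3): fills=#6x#1:2@95 #6x#5:1@95; bids=[-] asks=[#5:4@95 #4:3@102]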